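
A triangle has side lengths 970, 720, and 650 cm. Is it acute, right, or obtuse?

right

Compare the square of the longest side to the sum of squares of the other two: 650² + 720² = 940900 = 970².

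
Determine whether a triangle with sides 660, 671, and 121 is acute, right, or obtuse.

Compare the square of the longest side to the sum of squares of the other two: 121² + 660² = 450241 = 671².

right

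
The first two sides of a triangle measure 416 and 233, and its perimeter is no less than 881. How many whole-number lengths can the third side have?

417

Triangle inequality: 183 < x < 649. Perimeter ≥ 881 gives x ≥ 881 − 416 − 233 = 232.
So 232 ≤ x < 649; integers 232 through 648: 417 values.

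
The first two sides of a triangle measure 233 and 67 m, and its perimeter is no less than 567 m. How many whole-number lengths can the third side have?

Triangle inequality: 166 < x < 300. Perimeter ≥ 567 gives x ≥ 567 − 233 − 67 = 267.
So 267 ≤ x < 300; integers 267 through 299: 33 values.

33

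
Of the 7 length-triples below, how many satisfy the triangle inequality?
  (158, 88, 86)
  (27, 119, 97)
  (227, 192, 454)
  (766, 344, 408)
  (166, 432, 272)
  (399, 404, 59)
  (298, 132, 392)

5

(86,88,158): 86+88 > 158 → valid
(27,97,119): 27+97 > 119 → valid
(192,227,454): 192+227 ≤ 454 → not valid
(344,408,766): 344+408 ≤ 766 → not valid
(166,272,432): 166+272 > 432 → valid
(59,399,404): 59+399 > 404 → valid
(132,298,392): 132+298 > 392 → valid
5 of the 7 triples form a triangle.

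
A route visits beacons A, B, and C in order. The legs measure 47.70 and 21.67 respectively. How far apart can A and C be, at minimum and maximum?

By the triangle inequality, |47.70 − 21.67| ≤ AC ≤ 47.70 + 21.67.

26.03 ≤ AC ≤ 69.37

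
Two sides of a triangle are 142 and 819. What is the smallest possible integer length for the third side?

678

The third side must be strictly greater than |142 − 819| = 677.
The smallest integer above 677 is 678.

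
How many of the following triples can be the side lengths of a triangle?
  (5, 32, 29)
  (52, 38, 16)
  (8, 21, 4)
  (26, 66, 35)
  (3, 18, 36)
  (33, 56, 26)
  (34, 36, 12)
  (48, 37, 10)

4

(5,29,32): 5+29 > 32 → valid
(16,38,52): 16+38 > 52 → valid
(4,8,21): 4+8 ≤ 21 → not valid
(26,35,66): 26+35 ≤ 66 → not valid
(3,18,36): 3+18 ≤ 36 → not valid
(26,33,56): 26+33 > 56 → valid
(12,34,36): 12+34 > 36 → valid
(10,37,48): 10+37 ≤ 48 → not valid
4 of the 8 triples form a triangle.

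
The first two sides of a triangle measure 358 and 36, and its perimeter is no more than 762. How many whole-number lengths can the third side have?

46

Triangle inequality: 322 < x < 394. Perimeter ≤ 762 gives x ≤ 762 − 358 − 36 = 368.
So 322 < x ≤ 368; integers 323 through 368: 46 values.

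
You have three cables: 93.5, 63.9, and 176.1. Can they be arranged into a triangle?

The longest side is 176.1, but the other two sum to only 157.4.
157.4 < 176.1, so the triangle inequality fails.

No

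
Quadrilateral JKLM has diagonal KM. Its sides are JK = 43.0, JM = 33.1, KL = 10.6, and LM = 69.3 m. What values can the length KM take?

58.7 < KM < 76.1

From triangle JKM: |43.0 − 33.1| < KM < 43.0 + 33.1, i.e. 9.9 < KM < 76.1.
From triangle LKM: 58.7 < KM < 79.9.
Both must hold, so KM lies in the intersection.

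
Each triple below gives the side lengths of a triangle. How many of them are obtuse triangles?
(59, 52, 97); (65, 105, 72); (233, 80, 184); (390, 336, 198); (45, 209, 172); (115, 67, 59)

5

(59,52,97): 52²+59² = 6185 < 9409 = 97² → obtuse
(65,105,72): 65²+72² = 9409 < 11025 = 105² → obtuse
(233,80,184): 80²+184² = 40256 < 54289 = 233² → obtuse
(390,336,198): 198²+336² = 152100 = 390² → right
(45,209,172): 45²+172² = 31609 < 43681 = 209² → obtuse
(115,67,59): 59²+67² = 7970 < 13225 = 115² → obtuse
5 of the 6 are obtuse.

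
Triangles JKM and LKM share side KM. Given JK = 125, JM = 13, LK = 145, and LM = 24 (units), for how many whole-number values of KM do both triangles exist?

From triangle JKM: 112 < KM < 138.
From triangle LKM: 121 < KM < 169.
Intersection: 121 < KM < 138, so integers 122 through 137: 16 values.

16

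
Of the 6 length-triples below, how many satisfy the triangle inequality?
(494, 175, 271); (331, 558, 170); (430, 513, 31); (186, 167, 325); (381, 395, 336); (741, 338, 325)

2

(175,271,494): 175+271 ≤ 494 → not valid
(170,331,558): 170+331 ≤ 558 → not valid
(31,430,513): 31+430 ≤ 513 → not valid
(167,186,325): 167+186 > 325 → valid
(336,381,395): 336+381 > 395 → valid
(325,338,741): 325+338 ≤ 741 → not valid
2 of the 6 triples form a triangle.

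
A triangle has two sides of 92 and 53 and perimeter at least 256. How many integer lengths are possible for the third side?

Triangle inequality: 39 < x < 145. Perimeter ≥ 256 gives x ≥ 256 − 92 − 53 = 111.
So 111 ≤ x < 145; integers 111 through 144: 34 values.

34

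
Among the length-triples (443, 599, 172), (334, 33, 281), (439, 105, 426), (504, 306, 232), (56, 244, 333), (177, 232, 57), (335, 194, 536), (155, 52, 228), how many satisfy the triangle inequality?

(172,443,599): 172+443 > 599 → valid
(33,281,334): 33+281 ≤ 334 → not valid
(105,426,439): 105+426 > 439 → valid
(232,306,504): 232+306 > 504 → valid
(56,244,333): 56+244 ≤ 333 → not valid
(57,177,232): 57+177 > 232 → valid
(194,335,536): 194+335 ≤ 536 → not valid
(52,155,228): 52+155 ≤ 228 → not valid
4 of the 8 triples form a triangle.

4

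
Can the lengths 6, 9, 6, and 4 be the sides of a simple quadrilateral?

Yes

A quadrilateral exists iff every side is shorter than the sum of the others — equivalently, the longest side is less than the sum of the rest.
Longest side 9 < 16 (sum of the remaining 3), so yes.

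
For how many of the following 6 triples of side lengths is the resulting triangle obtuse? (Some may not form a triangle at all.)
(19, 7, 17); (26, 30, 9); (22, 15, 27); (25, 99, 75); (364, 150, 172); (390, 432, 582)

(19,7,17): 7²+17² = 338 < 361 = 19² → obtuse
(26,30,9): 9²+26² = 757 < 900 = 30² → obtuse
(22,15,27): 15²+22² = 709 < 729 = 27² → obtuse
(25,99,75): 25²+75² = 6250 < 9801 = 99² → obtuse
(364,150,172): 150+172 ≤ 364, not a triangle
(390,432,582): 390²+432² = 338724 = 582² → right
4 of the 6 are obtuse.

4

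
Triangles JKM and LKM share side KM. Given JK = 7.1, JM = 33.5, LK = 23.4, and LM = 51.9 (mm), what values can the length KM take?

From triangle JKM: |7.1 − 33.5| < KM < 7.1 + 33.5, i.e. 26.4 < KM < 40.6.
From triangle LKM: 28.5 < KM < 75.3.
Both must hold, so KM lies in the intersection.

28.5 < KM < 40.6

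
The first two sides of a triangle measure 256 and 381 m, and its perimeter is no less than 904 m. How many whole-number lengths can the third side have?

370

Triangle inequality: 125 < x < 637. Perimeter ≥ 904 gives x ≥ 904 − 256 − 381 = 267.
So 267 ≤ x < 637; integers 267 through 636: 370 values.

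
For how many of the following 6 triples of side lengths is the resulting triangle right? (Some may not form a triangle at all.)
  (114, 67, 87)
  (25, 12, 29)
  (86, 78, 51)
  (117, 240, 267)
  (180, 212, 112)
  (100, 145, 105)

(114,67,87): 67²+87² = 12058 < 12996 = 114² → obtuse
(25,12,29): 12²+25² = 769 < 841 = 29² → obtuse
(86,78,51): 51²+78² = 8685 > 7396 = 86² → acute
(117,240,267): 117²+240² = 71289 = 267² → right
(180,212,112): 112²+180² = 44944 = 212² → right
(100,145,105): 100²+105² = 21025 = 145² → right
3 of the 6 are right.

3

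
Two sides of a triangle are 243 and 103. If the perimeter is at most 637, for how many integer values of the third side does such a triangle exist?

151

Triangle inequality: 140 < x < 346. Perimeter ≤ 637 gives x ≤ 637 − 243 − 103 = 291.
So 140 < x ≤ 291; integers 141 through 291: 151 values.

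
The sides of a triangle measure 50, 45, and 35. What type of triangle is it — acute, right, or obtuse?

Compare the square of the longest side to the sum of squares of the other two: 35² + 45² = 3250 > 2500 = 50².

acute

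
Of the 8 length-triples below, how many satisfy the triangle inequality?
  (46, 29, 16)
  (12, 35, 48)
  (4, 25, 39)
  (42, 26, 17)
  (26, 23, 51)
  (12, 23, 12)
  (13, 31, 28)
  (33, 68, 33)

(16,29,46): 16+29 ≤ 46 → not valid
(12,35,48): 12+35 ≤ 48 → not valid
(4,25,39): 4+25 ≤ 39 → not valid
(17,26,42): 17+26 > 42 → valid
(23,26,51): 23+26 ≤ 51 → not valid
(12,12,23): 12+12 > 23 → valid
(13,28,31): 13+28 > 31 → valid
(33,33,68): 33+33 ≤ 68 → not valid
3 of the 8 triples form a triangle.

3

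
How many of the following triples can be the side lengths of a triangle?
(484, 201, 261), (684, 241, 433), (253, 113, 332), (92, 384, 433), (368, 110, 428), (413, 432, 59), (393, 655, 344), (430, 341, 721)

(201,261,484): 201+261 ≤ 484 → not valid
(241,433,684): 241+433 ≤ 684 → not valid
(113,253,332): 113+253 > 332 → valid
(92,384,433): 92+384 > 433 → valid
(110,368,428): 110+368 > 428 → valid
(59,413,432): 59+413 > 432 → valid
(344,393,655): 344+393 > 655 → valid
(341,430,721): 341+430 > 721 → valid
6 of the 8 triples form a triangle.

6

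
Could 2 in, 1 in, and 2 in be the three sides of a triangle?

Yes

The longest side is 2, and the other two sum to 3.
Since 3 > 2, the triangle inequality holds.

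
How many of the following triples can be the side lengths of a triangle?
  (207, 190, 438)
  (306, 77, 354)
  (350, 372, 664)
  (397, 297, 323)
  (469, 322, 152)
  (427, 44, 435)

(190,207,438): 190+207 ≤ 438 → not valid
(77,306,354): 77+306 > 354 → valid
(350,372,664): 350+372 > 664 → valid
(297,323,397): 297+323 > 397 → valid
(152,322,469): 152+322 > 469 → valid
(44,427,435): 44+427 > 435 → valid
5 of the 6 triples form a triangle.

5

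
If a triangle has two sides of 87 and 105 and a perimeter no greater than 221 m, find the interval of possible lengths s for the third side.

Triangle inequality alone gives 18 < s < 192.
The perimeter condition gives s ≤ 221 − 87 − 105 = 29.
Intersecting the two: 18 < s ≤ 29.

18 < s ≤ 29 m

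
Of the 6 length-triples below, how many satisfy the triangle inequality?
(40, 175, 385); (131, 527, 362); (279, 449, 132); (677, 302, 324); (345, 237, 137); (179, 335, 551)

(40,175,385): 40+175 ≤ 385 → not valid
(131,362,527): 131+362 ≤ 527 → not valid
(132,279,449): 132+279 ≤ 449 → not valid
(302,324,677): 302+324 ≤ 677 → not valid
(137,237,345): 137+237 > 345 → valid
(179,335,551): 179+335 ≤ 551 → not valid
1 of the 6 triples forms a triangle.

1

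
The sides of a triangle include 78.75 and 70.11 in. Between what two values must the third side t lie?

By the triangle inequality, t must be less than 78.75 + 70.11 = 148.86 and greater than |78.75 − 70.11| = 8.64.

8.64 < t < 148.86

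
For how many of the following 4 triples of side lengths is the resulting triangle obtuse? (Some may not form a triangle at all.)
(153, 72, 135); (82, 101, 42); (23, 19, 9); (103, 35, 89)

3

(153,72,135): 72²+135² = 23409 = 153² → right
(82,101,42): 42²+82² = 8488 < 10201 = 101² → obtuse
(23,19,9): 9²+19² = 442 < 529 = 23² → obtuse
(103,35,89): 35²+89² = 9146 < 10609 = 103² → obtuse
3 of the 4 are obtuse.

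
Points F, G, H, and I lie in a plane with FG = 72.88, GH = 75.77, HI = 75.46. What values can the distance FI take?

0 ≤ FI ≤ 224.11

The maximum is all hops collinear in one direction: 72.88 + 75.77 + 75.46 = 224.11.
The longest hop is 75.77; the others sum to 148.34. Since 75.77 ≤ 148.34, the path can fold back on itself completely, so the minimum distance is 0.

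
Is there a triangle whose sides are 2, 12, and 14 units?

The two shorter sides sum to 14, exactly equal to the longest side 14.
That gives only a degenerate (flat) triangle — the inequality must be strict.

No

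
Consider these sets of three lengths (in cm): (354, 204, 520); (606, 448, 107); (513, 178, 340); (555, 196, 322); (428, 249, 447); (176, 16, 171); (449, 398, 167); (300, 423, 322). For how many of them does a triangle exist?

(204,354,520): 204+354 > 520 → valid
(107,448,606): 107+448 ≤ 606 → not valid
(178,340,513): 178+340 > 513 → valid
(196,322,555): 196+322 ≤ 555 → not valid
(249,428,447): 249+428 > 447 → valid
(16,171,176): 16+171 > 176 → valid
(167,398,449): 167+398 > 449 → valid
(300,322,423): 300+322 > 423 → valid
6 of the 8 triples form a triangle.

6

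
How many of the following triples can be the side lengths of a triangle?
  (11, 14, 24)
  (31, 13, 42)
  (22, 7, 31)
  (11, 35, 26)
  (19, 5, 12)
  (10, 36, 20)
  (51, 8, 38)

3

(11,14,24): 11+14 > 24 → valid
(13,31,42): 13+31 > 42 → valid
(7,22,31): 7+22 ≤ 31 → not valid
(11,26,35): 11+26 > 35 → valid
(5,12,19): 5+12 ≤ 19 → not valid
(10,20,36): 10+20 ≤ 36 → not valid
(8,38,51): 8+38 ≤ 51 → not valid
3 of the 7 triples form a triangle.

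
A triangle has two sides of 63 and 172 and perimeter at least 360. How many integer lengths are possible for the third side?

Triangle inequality: 109 < x < 235. Perimeter ≥ 360 gives x ≥ 360 − 63 − 172 = 125.
So 125 ≤ x < 235; integers 125 through 234: 110 values.

110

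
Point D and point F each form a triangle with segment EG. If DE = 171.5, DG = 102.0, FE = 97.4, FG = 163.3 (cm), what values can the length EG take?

From triangle DEG: |171.5 − 102.0| < EG < 171.5 + 102.0, i.e. 69.5 < EG < 273.5.
From triangle FEG: 65.9 < EG < 260.7.
Both must hold, so EG lies in the intersection.

69.5 < EG < 260.7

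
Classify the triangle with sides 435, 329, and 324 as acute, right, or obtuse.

Compare the square of the longest side to the sum of squares of the other two: 324² + 329² = 213217 > 189225 = 435².

acute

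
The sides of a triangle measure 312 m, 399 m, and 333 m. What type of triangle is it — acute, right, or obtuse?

Compare the square of the longest side to the sum of squares of the other two: 312² + 333² = 208233 > 159201 = 399².

acute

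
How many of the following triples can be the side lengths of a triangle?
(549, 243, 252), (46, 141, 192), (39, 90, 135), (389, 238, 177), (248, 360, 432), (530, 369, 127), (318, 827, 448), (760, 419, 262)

2

(243,252,549): 243+252 ≤ 549 → not valid
(46,141,192): 46+141 ≤ 192 → not valid
(39,90,135): 39+90 ≤ 135 → not valid
(177,238,389): 177+238 > 389 → valid
(248,360,432): 248+360 > 432 → valid
(127,369,530): 127+369 ≤ 530 → not valid
(318,448,827): 318+448 ≤ 827 → not valid
(262,419,760): 262+419 ≤ 760 → not valid
2 of the 8 triples form a triangle.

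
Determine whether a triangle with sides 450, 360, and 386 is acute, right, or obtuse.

Compare the square of the longest side to the sum of squares of the other two: 360² + 386² = 278596 > 202500 = 450².

acute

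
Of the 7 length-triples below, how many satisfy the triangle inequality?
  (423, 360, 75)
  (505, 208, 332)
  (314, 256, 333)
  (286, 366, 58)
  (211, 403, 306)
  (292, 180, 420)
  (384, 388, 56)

6

(75,360,423): 75+360 > 423 → valid
(208,332,505): 208+332 > 505 → valid
(256,314,333): 256+314 > 333 → valid
(58,286,366): 58+286 ≤ 366 → not valid
(211,306,403): 211+306 > 403 → valid
(180,292,420): 180+292 > 420 → valid
(56,384,388): 56+384 > 388 → valid
6 of the 7 triples form a triangle.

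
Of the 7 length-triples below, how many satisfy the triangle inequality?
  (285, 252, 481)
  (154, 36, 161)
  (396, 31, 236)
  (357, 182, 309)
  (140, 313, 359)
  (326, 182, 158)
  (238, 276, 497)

6

(252,285,481): 252+285 > 481 → valid
(36,154,161): 36+154 > 161 → valid
(31,236,396): 31+236 ≤ 396 → not valid
(182,309,357): 182+309 > 357 → valid
(140,313,359): 140+313 > 359 → valid
(158,182,326): 158+182 > 326 → valid
(238,276,497): 238+276 > 497 → valid
6 of the 7 triples form a triangle.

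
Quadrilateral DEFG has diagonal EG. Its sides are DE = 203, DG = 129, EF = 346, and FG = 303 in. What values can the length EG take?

From triangle DEG: |203 − 129| < EG < 203 + 129, i.e. 74 < EG < 332.
From triangle FEG: 43 < EG < 649.
Both must hold, so EG lies in the intersection.

74 < EG < 332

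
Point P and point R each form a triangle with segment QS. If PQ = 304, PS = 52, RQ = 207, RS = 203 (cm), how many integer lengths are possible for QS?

103

From triangle PQS: 252 < QS < 356.
From triangle RQS: 4 < QS < 410.
Intersection: 252 < QS < 356, so integers 253 through 355: 103 values.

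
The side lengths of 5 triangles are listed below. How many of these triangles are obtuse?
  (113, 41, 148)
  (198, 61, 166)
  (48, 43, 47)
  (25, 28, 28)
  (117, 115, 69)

(113,41,148): 41²+113² = 14450 < 21904 = 148² → obtuse
(198,61,166): 61²+166² = 31277 < 39204 = 198² → obtuse
(48,43,47): 43²+47² = 4058 > 2304 = 48² → acute
(25,28,28): 25²+28² = 1409 > 784 = 28² → acute
(117,115,69): 69²+115² = 17986 > 13689 = 117² → acute
2 of the 5 are obtuse.

2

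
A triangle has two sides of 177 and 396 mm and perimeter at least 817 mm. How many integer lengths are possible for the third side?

329

Triangle inequality: 219 < x < 573. Perimeter ≥ 817 gives x ≥ 817 − 177 − 396 = 244.
So 244 ≤ x < 573; integers 244 through 572: 329 values.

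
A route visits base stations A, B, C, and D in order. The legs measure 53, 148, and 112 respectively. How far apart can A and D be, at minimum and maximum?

The maximum is all hops collinear in one direction: 53 + 148 + 112 = 313.
The longest hop is 148; the others sum to 165. Since 148 ≤ 165, the path can fold back on itself completely, so the minimum distance is 0.

0 ≤ AD ≤ 313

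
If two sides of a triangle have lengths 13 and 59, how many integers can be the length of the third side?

The third side lies in the open interval (46, 72).
Integers from 47 to 71 inclusive: 71 − 47 + 1 = 25.

25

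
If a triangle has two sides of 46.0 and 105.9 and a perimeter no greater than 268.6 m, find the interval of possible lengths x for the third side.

59.9 < x ≤ 116.7 m

Triangle inequality alone gives 59.9 < x < 151.9.
The perimeter condition gives x ≤ 268.6 − 46.0 − 105.9 = 116.7.
Intersecting the two: 59.9 < x ≤ 116.7.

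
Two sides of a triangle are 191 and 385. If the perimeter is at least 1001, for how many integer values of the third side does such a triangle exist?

Triangle inequality: 194 < x < 576. Perimeter ≥ 1001 gives x ≥ 1001 − 191 − 385 = 425.
So 425 ≤ x < 576; integers 425 through 575: 151 values.

151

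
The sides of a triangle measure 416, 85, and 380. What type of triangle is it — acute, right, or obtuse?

obtuse

Compare the square of the longest side to the sum of squares of the other two: 85² + 380² = 151625 < 173056 = 416².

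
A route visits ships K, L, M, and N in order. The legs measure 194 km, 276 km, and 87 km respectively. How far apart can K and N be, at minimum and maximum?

0 ≤ KN ≤ 557 km

The maximum is all hops collinear in one direction: 194 + 276 + 87 = 557.
The longest hop is 276; the others sum to 281. Since 276 ≤ 281, the path can fold back on itself completely, so the minimum distance is 0.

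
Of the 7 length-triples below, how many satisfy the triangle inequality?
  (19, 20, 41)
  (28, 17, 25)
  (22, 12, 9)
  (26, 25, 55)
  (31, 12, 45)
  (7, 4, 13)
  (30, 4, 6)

(19,20,41): 19+20 ≤ 41 → not valid
(17,25,28): 17+25 > 28 → valid
(9,12,22): 9+12 ≤ 22 → not valid
(25,26,55): 25+26 ≤ 55 → not valid
(12,31,45): 12+31 ≤ 45 → not valid
(4,7,13): 4+7 ≤ 13 → not valid
(4,6,30): 4+6 ≤ 30 → not valid
1 of the 7 triples forms a triangle.

1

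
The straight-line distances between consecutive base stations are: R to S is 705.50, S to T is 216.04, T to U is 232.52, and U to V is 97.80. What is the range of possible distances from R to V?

159.14 ≤ RV ≤ 1251.86

The maximum is all hops collinear in one direction: 705.50 + 216.04 + 232.52 + 97.80 = 1251.86.
The longest hop is 705.50; the others sum to 546.36. Folding the others back against it leaves at least 705.50 − 546.36 = 159.14.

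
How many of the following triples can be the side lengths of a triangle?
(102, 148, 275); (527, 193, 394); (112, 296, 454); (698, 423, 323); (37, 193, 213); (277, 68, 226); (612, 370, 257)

(102,148,275): 102+148 ≤ 275 → not valid
(193,394,527): 193+394 > 527 → valid
(112,296,454): 112+296 ≤ 454 → not valid
(323,423,698): 323+423 > 698 → valid
(37,193,213): 37+193 > 213 → valid
(68,226,277): 68+226 > 277 → valid
(257,370,612): 257+370 > 612 → valid
5 of the 7 triples form a triangle.

5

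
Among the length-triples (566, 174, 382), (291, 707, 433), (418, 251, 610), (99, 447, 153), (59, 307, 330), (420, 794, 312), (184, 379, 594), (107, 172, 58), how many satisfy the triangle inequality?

3

(174,382,566): 174+382 ≤ 566 → not valid
(291,433,707): 291+433 > 707 → valid
(251,418,610): 251+418 > 610 → valid
(99,153,447): 99+153 ≤ 447 → not valid
(59,307,330): 59+307 > 330 → valid
(312,420,794): 312+420 ≤ 794 → not valid
(184,379,594): 184+379 ≤ 594 → not valid
(58,107,172): 58+107 ≤ 172 → not valid
3 of the 8 triples form a triangle.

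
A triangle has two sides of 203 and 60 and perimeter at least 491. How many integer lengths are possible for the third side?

Triangle inequality: 143 < x < 263. Perimeter ≥ 491 gives x ≥ 491 − 203 − 60 = 228.
So 228 ≤ x < 263; integers 228 through 262: 35 values.

35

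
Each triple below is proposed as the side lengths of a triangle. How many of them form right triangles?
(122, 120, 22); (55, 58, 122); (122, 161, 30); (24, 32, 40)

(122,120,22): 22²+120² = 14884 = 122² → right
(55,58,122): 55+58 ≤ 122, not a triangle
(122,161,30): 30+122 ≤ 161, not a triangle
(24,32,40): 24²+32² = 1600 = 40² → right
2 of the 4 are right.

2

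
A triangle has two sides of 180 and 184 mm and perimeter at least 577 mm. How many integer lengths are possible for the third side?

Triangle inequality: 4 < x < 364. Perimeter ≥ 577 gives x ≥ 577 − 180 − 184 = 213.
So 213 ≤ x < 364; integers 213 through 363: 151 values.

151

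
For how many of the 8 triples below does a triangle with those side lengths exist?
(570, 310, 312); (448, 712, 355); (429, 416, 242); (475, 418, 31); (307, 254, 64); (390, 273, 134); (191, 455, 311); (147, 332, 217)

7

(310,312,570): 310+312 > 570 → valid
(355,448,712): 355+448 > 712 → valid
(242,416,429): 242+416 > 429 → valid
(31,418,475): 31+418 ≤ 475 → not valid
(64,254,307): 64+254 > 307 → valid
(134,273,390): 134+273 > 390 → valid
(191,311,455): 191+311 > 455 → valid
(147,217,332): 147+217 > 332 → valid
7 of the 8 triples form a triangle.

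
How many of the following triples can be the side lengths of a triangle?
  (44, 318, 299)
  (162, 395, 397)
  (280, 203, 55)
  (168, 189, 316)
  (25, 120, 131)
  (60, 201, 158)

(44,299,318): 44+299 > 318 → valid
(162,395,397): 162+395 > 397 → valid
(55,203,280): 55+203 ≤ 280 → not valid
(168,189,316): 168+189 > 316 → valid
(25,120,131): 25+120 > 131 → valid
(60,158,201): 60+158 > 201 → valid
5 of the 6 triples form a triangle.

5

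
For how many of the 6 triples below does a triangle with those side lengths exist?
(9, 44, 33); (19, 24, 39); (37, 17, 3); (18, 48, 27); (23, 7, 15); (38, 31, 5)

(9,33,44): 9+33 ≤ 44 → not valid
(19,24,39): 19+24 > 39 → valid
(3,17,37): 3+17 ≤ 37 → not valid
(18,27,48): 18+27 ≤ 48 → not valid
(7,15,23): 7+15 ≤ 23 → not valid
(5,31,38): 5+31 ≤ 38 → not valid
1 of the 6 triples forms a triangle.

1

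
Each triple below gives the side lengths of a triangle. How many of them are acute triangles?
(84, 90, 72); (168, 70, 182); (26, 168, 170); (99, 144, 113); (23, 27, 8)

2

(84,90,72): 72²+84² = 12240 > 8100 = 90² → acute
(168,70,182): 70²+168² = 33124 = 182² → right
(26,168,170): 26²+168² = 28900 = 170² → right
(99,144,113): 99²+113² = 22570 > 20736 = 144² → acute
(23,27,8): 8²+23² = 593 < 729 = 27² → obtuse
2 of the 5 are acute.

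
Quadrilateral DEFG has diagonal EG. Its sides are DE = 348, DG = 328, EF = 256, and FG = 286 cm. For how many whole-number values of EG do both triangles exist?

511

From triangle DEG: 20 < EG < 676.
From triangle FEG: 30 < EG < 542.
Intersection: 30 < EG < 542, so integers 31 through 541: 511 values.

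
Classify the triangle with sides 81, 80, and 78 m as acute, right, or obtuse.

Compare the square of the longest side to the sum of squares of the other two: 78² + 80² = 12484 > 6561 = 81².

acute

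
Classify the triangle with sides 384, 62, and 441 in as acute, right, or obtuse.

obtuse

Compare the square of the longest side to the sum of squares of the other two: 62² + 384² = 151300 < 194481 = 441².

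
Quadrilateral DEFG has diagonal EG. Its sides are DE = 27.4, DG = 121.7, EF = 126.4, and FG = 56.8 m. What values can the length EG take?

From triangle DEG: |27.4 − 121.7| < EG < 27.4 + 121.7, i.e. 94.3 < EG < 149.1.
From triangle FEG: 69.6 < EG < 183.2.
Both must hold, so EG lies in the intersection.

94.3 < EG < 149.1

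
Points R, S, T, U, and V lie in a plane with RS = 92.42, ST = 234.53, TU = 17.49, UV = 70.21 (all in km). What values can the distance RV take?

The maximum is all hops collinear in one direction: 92.42 + 234.53 + 17.49 + 70.21 = 414.65.
The longest hop is 234.53; the others sum to 180.12. Folding the others back against it leaves at least 234.53 − 180.12 = 54.41.

54.41 ≤ RV ≤ 414.65 km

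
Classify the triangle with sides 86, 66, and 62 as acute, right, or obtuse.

Compare the square of the longest side to the sum of squares of the other two: 62² + 66² = 8200 > 7396 = 86².

acute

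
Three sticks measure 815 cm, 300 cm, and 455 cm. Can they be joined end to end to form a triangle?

The longest side is 815, but the other two sum to only 755.
755 < 815, so the triangle inequality fails.

No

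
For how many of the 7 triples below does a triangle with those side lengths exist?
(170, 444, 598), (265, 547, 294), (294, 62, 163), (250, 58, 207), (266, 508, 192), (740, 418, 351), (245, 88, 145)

4

(170,444,598): 170+444 > 598 → valid
(265,294,547): 265+294 > 547 → valid
(62,163,294): 62+163 ≤ 294 → not valid
(58,207,250): 58+207 > 250 → valid
(192,266,508): 192+266 ≤ 508 → not valid
(351,418,740): 351+418 > 740 → valid
(88,145,245): 88+145 ≤ 245 → not valid
4 of the 7 triples form a triangle.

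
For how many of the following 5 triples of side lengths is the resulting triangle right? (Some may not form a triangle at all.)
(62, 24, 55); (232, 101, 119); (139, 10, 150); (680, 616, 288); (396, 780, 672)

(62,24,55): 24²+55² = 3601 < 3844 = 62² → obtuse
(232,101,119): 101+119 ≤ 232, not a triangle
(139,10,150): 10+139 ≤ 150, not a triangle
(680,616,288): 288²+616² = 462400 = 680² → right
(396,780,672): 396²+672² = 608400 = 780² → right
2 of the 5 are right.

2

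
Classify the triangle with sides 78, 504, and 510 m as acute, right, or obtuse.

right

Compare the square of the longest side to the sum of squares of the other two: 78² + 504² = 260100 = 510².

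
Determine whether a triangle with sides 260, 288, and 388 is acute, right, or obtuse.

right

Compare the square of the longest side to the sum of squares of the other two: 260² + 288² = 150544 = 388².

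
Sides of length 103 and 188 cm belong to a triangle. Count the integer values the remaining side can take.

The third side lies in the open interval (85, 291).
Integers from 86 to 290 inclusive: 290 − 86 + 1 = 205.

205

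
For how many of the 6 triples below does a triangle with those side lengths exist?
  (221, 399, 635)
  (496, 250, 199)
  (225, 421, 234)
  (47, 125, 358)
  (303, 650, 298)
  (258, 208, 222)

2

(221,399,635): 221+399 ≤ 635 → not valid
(199,250,496): 199+250 ≤ 496 → not valid
(225,234,421): 225+234 > 421 → valid
(47,125,358): 47+125 ≤ 358 → not valid
(298,303,650): 298+303 ≤ 650 → not valid
(208,222,258): 208+222 > 258 → valid
2 of the 6 triples form a triangle.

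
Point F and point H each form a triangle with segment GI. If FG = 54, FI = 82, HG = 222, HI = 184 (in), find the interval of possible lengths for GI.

From triangle FGI: |54 − 82| < GI < 54 + 82, i.e. 28 < GI < 136.
From triangle HGI: 38 < GI < 406.
Both must hold, so GI lies in the intersection.

38 < GI < 136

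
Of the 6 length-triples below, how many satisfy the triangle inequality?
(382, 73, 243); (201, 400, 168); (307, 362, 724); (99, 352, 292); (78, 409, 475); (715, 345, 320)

(73,243,382): 73+243 ≤ 382 → not valid
(168,201,400): 168+201 ≤ 400 → not valid
(307,362,724): 307+362 ≤ 724 → not valid
(99,292,352): 99+292 > 352 → valid
(78,409,475): 78+409 > 475 → valid
(320,345,715): 320+345 ≤ 715 → not valid
2 of the 6 triples form a triangle.

2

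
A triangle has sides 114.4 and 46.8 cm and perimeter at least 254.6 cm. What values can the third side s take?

Triangle inequality alone gives 67.6 < s < 161.2.
The perimeter condition gives s ≥ 254.6 − 114.4 − 46.8 = 93.4.
Intersecting the two: 93.4 ≤ s < 161.2.

93.4 ≤ s < 161.2 cm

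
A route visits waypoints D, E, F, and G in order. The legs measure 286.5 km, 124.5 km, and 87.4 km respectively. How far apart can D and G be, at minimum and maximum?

74.6 ≤ DG ≤ 498.4 km

The maximum is all hops collinear in one direction: 286.5 + 124.5 + 87.4 = 498.4.
The longest hop is 286.5; the others sum to 211.9. Folding the others back against it leaves at least 286.5 − 211.9 = 74.6.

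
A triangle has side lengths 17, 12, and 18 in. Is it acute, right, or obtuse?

Compare the square of the longest side to the sum of squares of the other two: 12² + 17² = 433 > 324 = 18².

acute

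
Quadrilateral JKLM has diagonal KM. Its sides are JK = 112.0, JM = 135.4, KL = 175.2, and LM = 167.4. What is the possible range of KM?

From triangle JKM: |112.0 − 135.4| < KM < 112.0 + 135.4, i.e. 23.4 < KM < 247.4.
From triangle LKM: 7.8 < KM < 342.6.
Both must hold, so KM lies in the intersection.

23.4 < KM < 247.4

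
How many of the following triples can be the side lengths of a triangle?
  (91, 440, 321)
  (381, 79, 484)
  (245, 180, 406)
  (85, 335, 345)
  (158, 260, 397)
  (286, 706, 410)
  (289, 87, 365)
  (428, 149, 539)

(91,321,440): 91+321 ≤ 440 → not valid
(79,381,484): 79+381 ≤ 484 → not valid
(180,245,406): 180+245 > 406 → valid
(85,335,345): 85+335 > 345 → valid
(158,260,397): 158+260 > 397 → valid
(286,410,706): 286+410 ≤ 706 → not valid
(87,289,365): 87+289 > 365 → valid
(149,428,539): 149+428 > 539 → valid
5 of the 8 triples form a triangle.

5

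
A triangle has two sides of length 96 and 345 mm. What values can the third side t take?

By the triangle inequality, t must be less than 96 + 345 = 441 and greater than |96 − 345| = 249.

249 < t < 441 (mm)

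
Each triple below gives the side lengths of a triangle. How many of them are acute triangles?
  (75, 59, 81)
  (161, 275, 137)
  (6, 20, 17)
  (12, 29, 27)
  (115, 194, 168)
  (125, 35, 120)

3

(75,59,81): 59²+75² = 9106 > 6561 = 81² → acute
(161,275,137): 137²+161² = 44690 < 75625 = 275² → obtuse
(6,20,17): 6²+17² = 325 < 400 = 20² → obtuse
(12,29,27): 12²+27² = 873 > 841 = 29² → acute
(115,194,168): 115²+168² = 41449 > 37636 = 194² → acute
(125,35,120): 35²+120² = 15625 = 125² → right
3 of the 6 are acute.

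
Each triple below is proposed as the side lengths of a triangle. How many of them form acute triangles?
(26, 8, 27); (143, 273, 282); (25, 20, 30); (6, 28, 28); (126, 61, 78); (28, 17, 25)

(26,8,27): 8²+26² = 740 > 729 = 27² → acute
(143,273,282): 143²+273² = 94978 > 79524 = 282² → acute
(25,20,30): 20²+25² = 1025 > 900 = 30² → acute
(6,28,28): 6²+28² = 820 > 784 = 28² → acute
(126,61,78): 61²+78² = 9805 < 15876 = 126² → obtuse
(28,17,25): 17²+25² = 914 > 784 = 28² → acute
5 of the 6 are acute.

5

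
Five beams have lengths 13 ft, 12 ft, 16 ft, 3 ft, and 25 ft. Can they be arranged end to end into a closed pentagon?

A pentagon exists iff every side is shorter than the sum of the others — equivalently, the longest side is less than the sum of the rest.
Longest side 25 < 44 (sum of the remaining 4), so yes.

Yes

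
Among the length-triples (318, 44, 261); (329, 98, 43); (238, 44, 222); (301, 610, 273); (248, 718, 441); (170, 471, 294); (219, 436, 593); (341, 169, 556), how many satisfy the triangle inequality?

(44,261,318): 44+261 ≤ 318 → not valid
(43,98,329): 43+98 ≤ 329 → not valid
(44,222,238): 44+222 > 238 → valid
(273,301,610): 273+301 ≤ 610 → not valid
(248,441,718): 248+441 ≤ 718 → not valid
(170,294,471): 170+294 ≤ 471 → not valid
(219,436,593): 219+436 > 593 → valid
(169,341,556): 169+341 ≤ 556 → not valid
2 of the 8 triples form a triangle.

2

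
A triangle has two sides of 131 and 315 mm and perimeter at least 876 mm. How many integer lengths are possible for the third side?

Triangle inequality: 184 < x < 446. Perimeter ≥ 876 gives x ≥ 876 − 131 − 315 = 430.
So 430 ≤ x < 446; integers 430 through 445: 16 values.

16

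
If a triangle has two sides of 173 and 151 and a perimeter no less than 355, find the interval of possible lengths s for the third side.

Triangle inequality alone gives 22 < s < 324.
The perimeter condition gives s ≥ 355 − 173 − 151 = 31.
Intersecting the two: 31 ≤ s < 324.

31 ≤ s < 324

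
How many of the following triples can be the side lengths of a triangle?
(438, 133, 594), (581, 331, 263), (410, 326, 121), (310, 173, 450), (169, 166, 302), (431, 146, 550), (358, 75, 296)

6

(133,438,594): 133+438 ≤ 594 → not valid
(263,331,581): 263+331 > 581 → valid
(121,326,410): 121+326 > 410 → valid
(173,310,450): 173+310 > 450 → valid
(166,169,302): 166+169 > 302 → valid
(146,431,550): 146+431 > 550 → valid
(75,296,358): 75+296 > 358 → valid
6 of the 7 triples form a triangle.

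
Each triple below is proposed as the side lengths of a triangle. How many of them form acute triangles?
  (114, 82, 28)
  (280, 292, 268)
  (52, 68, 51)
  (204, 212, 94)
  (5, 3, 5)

4

(114,82,28): 28+82 ≤ 114, not a triangle
(280,292,268): 268²+280² = 150224 > 85264 = 292² → acute
(52,68,51): 51²+52² = 5305 > 4624 = 68² → acute
(204,212,94): 94²+204² = 50452 > 44944 = 212² → acute
(5,3,5): 3²+5² = 34 > 25 = 5² → acute
4 of the 5 are acute.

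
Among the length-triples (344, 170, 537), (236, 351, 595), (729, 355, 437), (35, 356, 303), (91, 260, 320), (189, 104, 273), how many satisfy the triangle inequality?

3

(170,344,537): 170+344 ≤ 537 → not valid
(236,351,595): 236+351 ≤ 595 → not valid
(355,437,729): 355+437 > 729 → valid
(35,303,356): 35+303 ≤ 356 → not valid
(91,260,320): 91+260 > 320 → valid
(104,189,273): 104+189 > 273 → valid
3 of the 6 triples form a triangle.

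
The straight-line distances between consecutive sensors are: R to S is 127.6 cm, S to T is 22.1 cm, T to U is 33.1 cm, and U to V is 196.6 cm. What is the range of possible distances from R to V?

The maximum is all hops collinear in one direction: 127.6 + 22.1 + 33.1 + 196.6 = 379.4.
The longest hop is 196.6; the others sum to 182.8. Folding the others back against it leaves at least 196.6 − 182.8 = 13.8.

13.8 ≤ RV ≤ 379.4 cm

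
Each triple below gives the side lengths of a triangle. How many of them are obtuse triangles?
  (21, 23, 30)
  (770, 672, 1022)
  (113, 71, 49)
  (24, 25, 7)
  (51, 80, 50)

(21,23,30): 21²+23² = 970 > 900 = 30² → acute
(770,672,1022): 672²+770² = 1044484 = 1022² → right
(113,71,49): 49²+71² = 7442 < 12769 = 113² → obtuse
(24,25,7): 7²+24² = 625 = 25² → right
(51,80,50): 50²+51² = 5101 < 6400 = 80² → obtuse
2 of the 5 are obtuse.

2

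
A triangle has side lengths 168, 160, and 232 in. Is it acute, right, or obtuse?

Compare the square of the longest side to the sum of squares of the other two: 160² + 168² = 53824 = 232².

right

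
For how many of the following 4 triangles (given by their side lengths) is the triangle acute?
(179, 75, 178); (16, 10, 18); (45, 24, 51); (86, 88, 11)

(179,75,178): 75²+178² = 37309 > 32041 = 179² → acute
(16,10,18): 10²+16² = 356 > 324 = 18² → acute
(45,24,51): 24²+45² = 2601 = 51² → right
(86,88,11): 11²+86² = 7517 < 7744 = 88² → obtuse
2 of the 4 are acute.

2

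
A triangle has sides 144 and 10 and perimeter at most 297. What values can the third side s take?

134 < s ≤ 143

Triangle inequality alone gives 134 < s < 154.
The perimeter condition gives s ≤ 297 − 144 − 10 = 143.
Intersecting the two: 134 < s ≤ 143.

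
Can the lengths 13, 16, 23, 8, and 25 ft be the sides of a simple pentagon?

Yes

A pentagon exists iff every side is shorter than the sum of the others — equivalently, the longest side is less than the sum of the rest.
Longest side 25 < 60 (sum of the remaining 4), so yes.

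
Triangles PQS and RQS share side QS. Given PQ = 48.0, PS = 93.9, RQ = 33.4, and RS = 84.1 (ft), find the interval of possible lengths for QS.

50.7 < QS < 117.5

From triangle PQS: |48.0 − 93.9| < QS < 48.0 + 93.9, i.e. 45.9 < QS < 141.9.
From triangle RQS: 50.7 < QS < 117.5.
Both must hold, so QS lies in the intersection.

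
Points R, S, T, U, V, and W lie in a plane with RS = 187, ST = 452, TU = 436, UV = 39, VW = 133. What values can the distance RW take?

The maximum is all hops collinear in one direction: 187 + 452 + 436 + 39 + 133 = 1247.
The longest hop is 452; the others sum to 795. Since 452 ≤ 795, the path can fold back on itself completely, so the minimum distance is 0.

0 ≤ RW ≤ 1247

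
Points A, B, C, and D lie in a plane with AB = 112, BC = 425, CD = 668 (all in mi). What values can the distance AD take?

The maximum is all hops collinear in one direction: 112 + 425 + 668 = 1205.
The longest hop is 668; the others sum to 537. Folding the others back against it leaves at least 668 − 537 = 131.

131 ≤ AD ≤ 1205 mi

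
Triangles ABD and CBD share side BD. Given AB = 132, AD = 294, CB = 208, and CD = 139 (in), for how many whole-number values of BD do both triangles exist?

184

From triangle ABD: 162 < BD < 426.
From triangle CBD: 69 < BD < 347.
Intersection: 162 < BD < 347, so integers 163 through 346: 184 values.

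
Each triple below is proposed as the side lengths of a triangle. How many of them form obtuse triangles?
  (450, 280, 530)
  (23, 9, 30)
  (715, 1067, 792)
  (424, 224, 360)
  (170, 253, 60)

(450,280,530): 280²+450² = 280900 = 530² → right
(23,9,30): 9²+23² = 610 < 900 = 30² → obtuse
(715,1067,792): 715²+792² = 1138489 = 1067² → right
(424,224,360): 224²+360² = 179776 = 424² → right
(170,253,60): 60+170 ≤ 253, not a triangle
1 of the 5 is obtuse.

1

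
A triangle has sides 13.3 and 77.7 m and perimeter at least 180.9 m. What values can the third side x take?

89.9 ≤ x < 91.0 m

Triangle inequality alone gives 64.4 < x < 91.0.
The perimeter condition gives x ≥ 180.9 − 13.3 − 77.7 = 89.9.
Intersecting the two: 89.9 ≤ x < 91.0.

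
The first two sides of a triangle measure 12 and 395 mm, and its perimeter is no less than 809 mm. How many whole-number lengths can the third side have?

5

Triangle inequality: 383 < x < 407. Perimeter ≥ 809 gives x ≥ 809 − 12 − 395 = 402.
So 402 ≤ x < 407; integers 402 through 406: 5 values.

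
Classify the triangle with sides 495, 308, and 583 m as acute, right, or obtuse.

Compare the square of the longest side to the sum of squares of the other two: 308² + 495² = 339889 = 583².

right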